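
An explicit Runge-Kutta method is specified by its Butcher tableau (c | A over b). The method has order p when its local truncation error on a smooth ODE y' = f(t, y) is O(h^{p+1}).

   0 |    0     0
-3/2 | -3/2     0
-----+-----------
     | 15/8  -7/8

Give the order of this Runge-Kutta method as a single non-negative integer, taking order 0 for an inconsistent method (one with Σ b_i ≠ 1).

1

b = (15/8, -7/8)
c = (0, -3/2)
Σ b_i: 15/8·1 + (-7/8)·1 = 1 ✓
b·c: (-7/8)·(-3/2) = 21/16 ≠ 1/2 ⇒ order 1.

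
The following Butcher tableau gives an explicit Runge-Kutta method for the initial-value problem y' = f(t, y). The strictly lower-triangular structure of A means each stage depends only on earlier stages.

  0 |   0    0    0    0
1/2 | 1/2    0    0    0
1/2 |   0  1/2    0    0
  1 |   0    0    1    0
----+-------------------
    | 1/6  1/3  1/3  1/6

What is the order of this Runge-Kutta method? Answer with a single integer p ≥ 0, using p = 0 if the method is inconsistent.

b = (1/6, 1/3, 1/3, 1/6)
c = (0, 1/2, 1/2, 1)
Ac = (0, 0, 1/4, 1/2)
Σ b_i: 1/6·1 + 1/3·1 + 1/3·1 + 1/6·1 = 1 ✓
b·c: 1/3·1/2 + 1/3·1/2 + 1/6·1 = 1/2 ✓
b·c²: 1/3·1/4 + 1/3·1/4 + 1/6·1 = 1/3 ✓
b·Ac: 1/3·1/4 + 1/6·1/2 = 1/6 ✓
b·c³: 1/3·1/8 + 1/3·1/8 + 1/6·1 = 1/4 ✓
b·(c∘Ac): 1/3·1/8 + 1/6·1/2 = 1/8 ✓
b·Ac²: 1/3·1/8 + 1/6·1/4 = 1/12 ✓
b·A²c: 1/6·1/4 = 1/24 ✓; 4 stages ⇒ order 4.

4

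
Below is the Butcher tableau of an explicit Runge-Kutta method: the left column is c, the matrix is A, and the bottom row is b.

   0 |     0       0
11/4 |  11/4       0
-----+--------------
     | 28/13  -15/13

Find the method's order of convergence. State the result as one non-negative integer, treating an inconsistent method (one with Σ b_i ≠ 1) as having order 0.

b = (28/13, -15/13)
c = (0, 11/4)
Σ b_i: 28/13·1 + (-15/13)·1 = 1 ✓
b·c: (-15/13)·11/4 = -165/52 ≠ 1/2 ⇒ order 1.

1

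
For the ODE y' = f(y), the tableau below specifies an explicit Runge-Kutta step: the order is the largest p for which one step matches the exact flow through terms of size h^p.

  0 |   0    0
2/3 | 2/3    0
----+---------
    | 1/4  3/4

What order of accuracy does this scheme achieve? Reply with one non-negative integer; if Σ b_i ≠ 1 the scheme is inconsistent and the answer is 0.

b = (1/4, 3/4)
c = (0, 2/3)
Σ b_i: 1/4·1 + 3/4·1 = 1 ✓
b·c: 3/4·2/3 = 1/2 ✓; 2 stages ⇒ order 2.

2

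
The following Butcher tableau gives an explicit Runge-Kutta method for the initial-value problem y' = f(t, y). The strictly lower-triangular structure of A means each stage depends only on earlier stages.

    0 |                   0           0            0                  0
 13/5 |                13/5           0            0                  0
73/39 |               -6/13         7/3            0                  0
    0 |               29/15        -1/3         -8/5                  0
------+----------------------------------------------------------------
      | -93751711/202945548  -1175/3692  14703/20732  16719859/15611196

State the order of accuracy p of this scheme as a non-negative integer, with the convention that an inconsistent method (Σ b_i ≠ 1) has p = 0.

b = (-93751711/202945548, -1175/3692, 14703/20732, 16719859/15611196)
c = (0, 13/5, 73/39, 0)
Ac = (0, 0, 91/15, -251/65)
Σ b_i: (-93751711/202945548)·1 + (-1175/3692)·1 + 14703/20732·1 + 16719859/15611196·1 = 1 ✓
b·c: (-1175/3692)·13/5 + 14703/20732·73/39 = 1/2 ✓
b·c²: (-1175/3692)·169/25 + 14703/20732·5329/1521 = 1/3 ✓
b·Ac: 14703/20732·91/15 + 16719859/15611196·(-251/65) = 1/6 ✓
b·c³: (-1175/3692)·2197/125 + 14703/20732·389017/59319 = -1103/1170 ≠ 1/4 ⇒ order 3.
b·(c∘Ac): 14703/20732·511/45 = 34307/4260 ≠ 1/8
b·Ac²: 14703/20732·1183/75 + 16719859/15611196·(-298843/38025) = 12197999/4405050 ≠ 1/12
b·A²c: 16719859/15611196·(-728/75) = -3043014338/292709925 ≠ 1/24

3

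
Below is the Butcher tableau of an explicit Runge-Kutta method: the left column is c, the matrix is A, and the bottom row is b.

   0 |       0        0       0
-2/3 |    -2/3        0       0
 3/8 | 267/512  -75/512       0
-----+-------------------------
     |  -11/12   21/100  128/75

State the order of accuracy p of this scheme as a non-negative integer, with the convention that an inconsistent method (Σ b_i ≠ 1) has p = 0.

3

b = (-11/12, 21/100, 128/75)
c = (0, -2/3, 3/8)
Ac = (0, 0, 25/256)
Σ b_i: (-11/12)·1 + 21/100·1 + 128/75·1 = 1 ✓
b·c: 21/100·(-2/3) + 128/75·3/8 = 1/2 ✓
b·c²: 21/100·4/9 + 128/75·9/64 = 1/3 ✓
b·Ac: 128/75·25/256 = 1/6 ✓; 3 stages ⇒ order 3.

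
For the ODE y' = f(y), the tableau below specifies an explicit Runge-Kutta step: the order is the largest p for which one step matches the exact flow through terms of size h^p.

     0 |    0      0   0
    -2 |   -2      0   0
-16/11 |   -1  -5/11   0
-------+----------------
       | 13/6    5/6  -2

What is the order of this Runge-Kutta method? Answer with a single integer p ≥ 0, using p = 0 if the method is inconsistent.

b = (13/6, 5/6, -2)
c = (0, -2, -16/11)
Ac = (0, 0, 10/11)
Σ b_i: 13/6·1 + 5/6·1 + (-2)·1 = 1 ✓
b·c: 5/6·(-2) + (-2)·(-16/11) = 41/33 ≠ 1/2 ⇒ order 1.

1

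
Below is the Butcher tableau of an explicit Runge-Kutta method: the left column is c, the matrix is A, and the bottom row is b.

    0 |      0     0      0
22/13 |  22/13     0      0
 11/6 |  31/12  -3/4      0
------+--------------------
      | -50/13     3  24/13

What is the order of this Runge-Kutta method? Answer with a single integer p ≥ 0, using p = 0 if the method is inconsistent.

b = (-50/13, 3, 24/13)
c = (0, 22/13, 11/6)
Ac = (0, 0, -33/26)
Σ b_i: (-50/13)·1 + 3·1 + 24/13·1 = 1 ✓
b·c: 3·22/13 + 24/13·11/6 = 110/13 ≠ 1/2 ⇒ order 1.

1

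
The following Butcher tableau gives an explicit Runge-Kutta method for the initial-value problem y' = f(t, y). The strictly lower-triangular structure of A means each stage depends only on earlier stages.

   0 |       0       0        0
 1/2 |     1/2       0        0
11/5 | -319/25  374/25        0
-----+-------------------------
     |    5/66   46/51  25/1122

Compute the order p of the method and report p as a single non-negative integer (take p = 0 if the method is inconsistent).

b = (5/66, 46/51, 25/1122)
c = (0, 1/2, 11/5)
Ac = (0, 0, 187/25)
Σ b_i: 5/66·1 + 46/51·1 + 25/1122·1 = 1 ✓
b·c: 46/51·1/2 + 25/1122·11/5 = 1/2 ✓
b·c²: 46/51·1/4 + 25/1122·121/25 = 1/3 ✓
b·Ac: 25/1122·187/25 = 1/6 ✓; 3 stages ⇒ order 3.

3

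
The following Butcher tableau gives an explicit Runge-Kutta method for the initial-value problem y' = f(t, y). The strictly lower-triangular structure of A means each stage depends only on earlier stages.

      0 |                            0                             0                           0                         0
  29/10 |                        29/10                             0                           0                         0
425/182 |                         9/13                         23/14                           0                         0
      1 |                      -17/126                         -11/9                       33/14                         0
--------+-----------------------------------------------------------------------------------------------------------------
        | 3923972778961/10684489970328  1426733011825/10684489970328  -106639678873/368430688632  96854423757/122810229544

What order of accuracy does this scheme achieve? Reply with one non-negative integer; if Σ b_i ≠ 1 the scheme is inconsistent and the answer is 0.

b = (3923972778961/10684489970328, 1426733011825/10684489970328, -106639678873/368430688632, 96854423757/122810229544)
c = (0, 29/10, 425/182, 1)
Ac = (0, 0, 667/140, 224719/114660)
Σ b_i: 3923972778961/10684489970328·1 + 1426733011825/10684489970328·1 + (-106639678873/368430688632)·1 + 96854423757/122810229544·1 = 1 ✓
b·c: 1426733011825/10684489970328·29/10 + (-106639678873/368430688632)·425/182 + 96854423757/122810229544·1 = 1/2 ✓
b·c²: 1426733011825/10684489970328·841/100 + (-106639678873/368430688632)·180625/33124 + 96854423757/122810229544·1 = 1/3 ✓
b·Ac: (-106639678873/368430688632)·667/140 + 96854423757/122810229544·224719/114660 = 1/6 ✓
b·c³: 1426733011825/10684489970328·24389/1000 + (-106639678873/368430688632)·76765625/6028568 + 96854423757/122810229544·1 = 80404123952913/223514617770080 ≠ 1/4 ⇒ order 3.
b·(c∘Ac): (-106639678873/368430688632)·56695/5096 + 96854423757/122810229544·224719/114660 = -24677650654669/14737227545280 ≠ 1/8
b·Ac²: (-106639678873/368430688632)·19343/1400 + 96854423757/122810229544·268635191/104340600 = -1320038057060659/670543853310240 ≠ 1/12
b·A²c: 96854423757/122810229544·22011/1960 = 43507402475823/4912409181760 ≠ 1/24

3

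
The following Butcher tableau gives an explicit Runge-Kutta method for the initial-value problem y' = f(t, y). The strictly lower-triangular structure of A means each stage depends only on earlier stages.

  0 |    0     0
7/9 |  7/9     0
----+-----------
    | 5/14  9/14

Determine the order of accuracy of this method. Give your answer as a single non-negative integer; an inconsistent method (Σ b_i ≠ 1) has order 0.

2

b = (5/14, 9/14)
c = (0, 7/9)
Σ b_i: 5/14·1 + 9/14·1 = 1 ✓
b·c: 9/14·7/9 = 1/2 ✓; 2 stages ⇒ order 2.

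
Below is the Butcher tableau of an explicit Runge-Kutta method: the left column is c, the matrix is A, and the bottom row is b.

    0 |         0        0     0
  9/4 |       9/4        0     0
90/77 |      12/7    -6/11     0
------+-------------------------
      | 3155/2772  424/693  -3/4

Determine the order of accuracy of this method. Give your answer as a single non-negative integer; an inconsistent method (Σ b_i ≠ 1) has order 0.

2

b = (3155/2772, 424/693, -3/4)
c = (0, 9/4, 90/77)
Ac = (0, 0, -27/22)
Σ b_i: 3155/2772·1 + 424/693·1 + (-3/4)·1 = 1 ✓
b·c: 424/693·9/4 + (-3/4)·90/77 = 1/2 ✓
b·c²: 424/693·81/16 + (-3/4)·8100/5929 = 24579/11858 ≠ 1/3 ⇒ order 2.
b·Ac: (-3/4)·(-27/22) = 81/88 ≠ 1/6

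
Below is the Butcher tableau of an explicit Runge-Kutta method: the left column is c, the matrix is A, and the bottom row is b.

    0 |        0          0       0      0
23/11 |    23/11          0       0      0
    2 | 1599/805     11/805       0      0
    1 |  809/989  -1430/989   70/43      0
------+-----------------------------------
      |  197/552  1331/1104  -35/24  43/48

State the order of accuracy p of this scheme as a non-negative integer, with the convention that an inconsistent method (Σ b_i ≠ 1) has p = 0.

4

b = (197/552, 1331/1104, -35/24, 43/48)
c = (0, 23/11, 2, 1)
Ac = (0, 0, 1/35, 10/43)
Σ b_i: 197/552·1 + 1331/1104·1 + (-35/24)·1 + 43/48·1 = 1 ✓
b·c: 1331/1104·23/11 + (-35/24)·2 + 43/48·1 = 1/2 ✓
b·c²: 1331/1104·529/121 + (-35/24)·4 + 43/48·1 = 1/3 ✓
b·Ac: (-35/24)·1/35 + 43/48·10/43 = 1/6 ✓
b·c³: 1331/1104·12167/1331 + (-35/24)·8 + 43/48·1 = 1/4 ✓
b·(c∘Ac): (-35/24)·2/35 + 43/48·10/43 = 1/8 ✓
b·Ac²: (-35/24)·23/385 + 43/48·90/473 = 1/12 ✓
b·A²c: 43/48·2/43 = 1/24 ✓; 4 stages ⇒ order 4.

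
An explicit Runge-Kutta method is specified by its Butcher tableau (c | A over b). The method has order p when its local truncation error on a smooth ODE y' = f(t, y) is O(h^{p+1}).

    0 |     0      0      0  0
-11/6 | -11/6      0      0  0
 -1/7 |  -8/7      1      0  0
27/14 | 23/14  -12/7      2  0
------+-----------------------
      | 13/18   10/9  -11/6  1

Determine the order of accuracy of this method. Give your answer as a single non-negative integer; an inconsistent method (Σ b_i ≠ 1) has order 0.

1

b = (13/18, 10/9, -11/6, 1)
c = (0, -11/6, -1/7, 27/14)
Ac = (0, 0, -11/6, 20/7)
Σ b_i: 13/18·1 + 10/9·1 + (-11/6)·1 + 1·1 = 1 ✓
b·c: 10/9·(-11/6) + (-11/6)·(-1/7) + 1·27/14 = 29/189 ≠ 1/2 ⇒ order 1.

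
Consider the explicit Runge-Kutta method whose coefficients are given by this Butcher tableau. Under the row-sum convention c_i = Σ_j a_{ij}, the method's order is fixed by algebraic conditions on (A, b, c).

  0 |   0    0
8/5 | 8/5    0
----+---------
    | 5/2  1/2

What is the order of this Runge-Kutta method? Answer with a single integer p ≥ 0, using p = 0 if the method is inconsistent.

0

b = (5/2, 1/2)
c = (0, 8/5)
Σ b_i: 5/2·1 + 1/2·1 = 3 ≠ 1 ⇒ order 0.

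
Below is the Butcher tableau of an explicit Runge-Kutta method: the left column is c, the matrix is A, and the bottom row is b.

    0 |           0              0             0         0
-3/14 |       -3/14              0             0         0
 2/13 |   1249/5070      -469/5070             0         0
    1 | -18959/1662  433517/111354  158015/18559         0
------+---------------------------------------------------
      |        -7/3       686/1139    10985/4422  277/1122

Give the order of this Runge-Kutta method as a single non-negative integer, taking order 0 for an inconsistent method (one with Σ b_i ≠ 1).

b = (-7/3, 686/1139, 10985/4422, 277/1122)
c = (0, -3/14, 2/13, 1)
Ac = (0, 0, 67/3380, 527/1108)
Σ b_i: (-7/3)·1 + 686/1139·1 + 10985/4422·1 + 277/1122·1 = 1 ✓
b·c: 686/1139·(-3/14) + 10985/4422·2/13 + 277/1122·1 = 1/2 ✓
b·c²: 686/1139·9/196 + 10985/4422·4/169 + 277/1122·1 = 1/3 ✓
b·Ac: 10985/4422·67/3380 + 277/1122·527/1108 = 1/6 ✓
b·c³: 686/1139·(-27/2744) + 10985/4422·8/2197 + 277/1122·1 = 1/4 ✓
b·(c∘Ac): 10985/4422·67/21970 + 277/1122·527/1108 = 1/8 ✓
b·Ac²: 10985/4422·(-201/47320) + 277/1122·5899/15512 = 1/12 ✓
b·A²c: 277/1122·187/1108 = 1/24 ✓; 4 stages ⇒ order 4.

4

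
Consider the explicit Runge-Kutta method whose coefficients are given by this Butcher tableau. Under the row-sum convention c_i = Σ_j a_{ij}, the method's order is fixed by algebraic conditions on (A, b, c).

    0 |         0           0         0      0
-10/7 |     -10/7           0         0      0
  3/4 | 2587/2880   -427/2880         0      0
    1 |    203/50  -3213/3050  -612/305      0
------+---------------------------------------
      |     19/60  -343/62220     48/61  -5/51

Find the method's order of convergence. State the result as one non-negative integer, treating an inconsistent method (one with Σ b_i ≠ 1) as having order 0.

b = (19/60, -343/62220, 48/61, -5/51)
c = (0, -10/7, 3/4, 1)
Ac = (0, 0, 61/288, 0)
Σ b_i: 19/60·1 + (-343/62220)·1 + 48/61·1 + (-5/51)·1 = 1 ✓
b·c: (-343/62220)·(-10/7) + 48/61·3/4 + (-5/51)·1 = 1/2 ✓
b·c²: (-343/62220)·100/49 + 48/61·9/16 + (-5/51)·1 = 1/3 ✓
b·Ac: 48/61·61/288 = 1/6 ✓
b·c³: (-343/62220)·(-1000/343) + 48/61·27/64 + (-5/51)·1 = 1/4 ✓
b·(c∘Ac): 48/61·61/384 = 1/8 ✓
b·Ac²: 48/61·(-305/1008) + (-5/51)·(-459/140) = 1/12 ✓
b·A²c: (-5/51)·(-17/40) = 1/24 ✓; 4 stages ⇒ order 4.

4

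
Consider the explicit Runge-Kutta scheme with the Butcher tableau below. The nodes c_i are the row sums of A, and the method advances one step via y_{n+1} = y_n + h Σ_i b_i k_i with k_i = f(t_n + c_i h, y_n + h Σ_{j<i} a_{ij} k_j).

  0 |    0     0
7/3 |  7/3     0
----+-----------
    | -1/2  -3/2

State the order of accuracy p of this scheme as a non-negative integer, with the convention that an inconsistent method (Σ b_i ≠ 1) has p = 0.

b = (-1/2, -3/2)
c = (0, 7/3)
Σ b_i: (-1/2)·1 + (-3/2)·1 = -2 ≠ 1 ⇒ order 0.

0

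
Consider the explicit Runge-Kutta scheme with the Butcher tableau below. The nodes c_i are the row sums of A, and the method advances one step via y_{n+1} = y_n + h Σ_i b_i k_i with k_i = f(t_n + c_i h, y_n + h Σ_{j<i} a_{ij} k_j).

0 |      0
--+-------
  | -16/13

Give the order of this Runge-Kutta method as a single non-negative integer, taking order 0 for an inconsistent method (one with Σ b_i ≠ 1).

0

b = (-16/13)
c = (0)
Σ b_i: (-16/13)·1 = -16/13 ≠ 1 ⇒ order 0.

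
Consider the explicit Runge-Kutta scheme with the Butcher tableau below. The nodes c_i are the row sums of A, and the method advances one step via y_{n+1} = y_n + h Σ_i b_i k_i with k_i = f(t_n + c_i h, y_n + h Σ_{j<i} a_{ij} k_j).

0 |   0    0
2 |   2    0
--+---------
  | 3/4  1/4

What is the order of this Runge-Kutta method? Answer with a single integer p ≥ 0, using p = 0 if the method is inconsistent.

2

b = (3/4, 1/4)
c = (0, 2)
Σ b_i: 3/4·1 + 1/4·1 = 1 ✓
b·c: 1/4·2 = 1/2 ✓; 2 stages ⇒ order 2.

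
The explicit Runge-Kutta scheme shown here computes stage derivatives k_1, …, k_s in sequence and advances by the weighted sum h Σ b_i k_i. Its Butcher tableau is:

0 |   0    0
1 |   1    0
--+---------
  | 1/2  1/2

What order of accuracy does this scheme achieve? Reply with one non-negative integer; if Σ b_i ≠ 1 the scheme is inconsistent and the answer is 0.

2

b = (1/2, 1/2)
c = (0, 1)
Σ b_i: 1/2·1 + 1/2·1 = 1 ✓
b·c: 1/2·1 = 1/2 ✓; 2 stages ⇒ order 2.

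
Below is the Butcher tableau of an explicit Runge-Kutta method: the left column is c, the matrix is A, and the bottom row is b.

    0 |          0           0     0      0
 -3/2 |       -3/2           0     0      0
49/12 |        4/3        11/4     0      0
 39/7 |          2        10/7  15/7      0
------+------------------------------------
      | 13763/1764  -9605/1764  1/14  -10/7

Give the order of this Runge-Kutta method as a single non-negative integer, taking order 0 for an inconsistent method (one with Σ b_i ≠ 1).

b = (13763/1764, -9605/1764, 1/14, -10/7)
c = (0, -3/2, 49/12, 39/7)
Ac = (0, 0, -33/8, 185/28)
Σ b_i: 13763/1764·1 + (-9605/1764)·1 + 1/14·1 + (-10/7)·1 = 1 ✓
b·c: (-9605/1764)·(-3/2) + 1/14·49/12 + (-10/7)·39/7 = 1/2 ✓
b·c²: (-9605/1764)·9/4 + 1/14·2401/144 + (-10/7)·1521/49 = -5473061/98784 ≠ 1/3 ⇒ order 2.
b·Ac: 1/14·(-33/8) + (-10/7)·185/28 = -7631/784 ≠ 1/6

2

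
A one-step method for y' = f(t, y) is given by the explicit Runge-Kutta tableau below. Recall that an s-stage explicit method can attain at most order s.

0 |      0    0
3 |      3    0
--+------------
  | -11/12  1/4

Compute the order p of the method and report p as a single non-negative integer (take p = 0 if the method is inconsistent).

b = (-11/12, 1/4)
c = (0, 3)
Σ b_i: (-11/12)·1 + 1/4·1 = -2/3 ≠ 1 ⇒ order 0.

0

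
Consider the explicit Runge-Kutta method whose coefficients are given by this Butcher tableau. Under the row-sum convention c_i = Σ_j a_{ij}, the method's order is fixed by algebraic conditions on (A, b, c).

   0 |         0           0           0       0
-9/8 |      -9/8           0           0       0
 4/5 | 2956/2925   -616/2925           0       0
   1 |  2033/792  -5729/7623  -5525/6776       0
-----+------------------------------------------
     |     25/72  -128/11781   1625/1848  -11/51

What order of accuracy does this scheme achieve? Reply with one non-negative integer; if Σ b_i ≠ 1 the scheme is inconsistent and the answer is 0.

b = (25/72, -128/11781, 1625/1848, -11/51)
c = (0, -9/8, 4/5, 1)
Ac = (0, 0, 77/325, 17/88)
Σ b_i: 25/72·1 + (-128/11781)·1 + 1625/1848·1 + (-11/51)·1 = 1 ✓
b·c: (-128/11781)·(-9/8) + 1625/1848·4/5 + (-11/51)·1 = 1/2 ✓
b·c²: (-128/11781)·81/64 + 1625/1848·16/25 + (-11/51)·1 = 1/3 ✓
b·Ac: 1625/1848·77/325 + (-11/51)·17/88 = 1/6 ✓
b·c³: (-128/11781)·(-729/512) + 1625/1848·64/125 + (-11/51)·1 = 1/4 ✓
b·(c∘Ac): 1625/1848·308/1625 + (-11/51)·17/88 = 1/8 ✓
b·Ac²: 1625/1848·(-693/2600) + (-11/51)·(-1037/704) = 1/12 ✓
b·A²c: (-11/51)·(-17/88) = 1/24 ✓; 4 stages ⇒ order 4.

4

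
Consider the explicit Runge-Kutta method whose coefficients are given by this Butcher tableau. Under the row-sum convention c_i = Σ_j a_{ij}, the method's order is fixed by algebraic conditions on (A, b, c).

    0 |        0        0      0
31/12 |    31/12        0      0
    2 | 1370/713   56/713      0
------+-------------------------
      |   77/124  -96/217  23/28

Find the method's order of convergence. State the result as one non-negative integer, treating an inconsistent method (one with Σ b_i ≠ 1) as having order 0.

b = (77/124, -96/217, 23/28)
c = (0, 31/12, 2)
Ac = (0, 0, 14/69)
Σ b_i: 77/124·1 + (-96/217)·1 + 23/28·1 = 1 ✓
b·c: (-96/217)·31/12 + 23/28·2 = 1/2 ✓
b·c²: (-96/217)·961/144 + 23/28·4 = 1/3 ✓
b·Ac: 23/28·14/69 = 1/6 ✓; 3 stages ⇒ order 3.

3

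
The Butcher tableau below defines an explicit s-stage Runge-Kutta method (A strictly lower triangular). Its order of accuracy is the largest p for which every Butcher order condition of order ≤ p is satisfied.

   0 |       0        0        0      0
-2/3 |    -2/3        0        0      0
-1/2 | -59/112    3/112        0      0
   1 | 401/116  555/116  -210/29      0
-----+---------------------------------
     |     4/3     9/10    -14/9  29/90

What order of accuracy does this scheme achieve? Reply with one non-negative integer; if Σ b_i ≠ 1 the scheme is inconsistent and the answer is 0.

b = (4/3, 9/10, -14/9, 29/90)
c = (0, -2/3, -1/2, 1)
Ac = (0, 0, -1/56, 25/58)
Σ b_i: 4/3·1 + 9/10·1 + (-14/9)·1 + 29/90·1 = 1 ✓
b·c: 9/10·(-2/3) + (-14/9)·(-1/2) + 29/90·1 = 1/2 ✓
b·c²: 9/10·4/9 + (-14/9)·1/4 + 29/90·1 = 1/3 ✓
b·Ac: (-14/9)·(-1/56) + 29/90·25/58 = 1/6 ✓
b·c³: 9/10·(-8/27) + (-14/9)·(-1/8) + 29/90·1 = 1/4 ✓
b·(c∘Ac): (-14/9)·1/112 + 29/90·25/58 = 1/8 ✓
b·Ac²: (-14/9)·1/84 + 29/90·55/174 = 1/12 ✓
b·A²c: 29/90·15/116 = 1/24 ✓; 4 stages ⇒ order 4.

4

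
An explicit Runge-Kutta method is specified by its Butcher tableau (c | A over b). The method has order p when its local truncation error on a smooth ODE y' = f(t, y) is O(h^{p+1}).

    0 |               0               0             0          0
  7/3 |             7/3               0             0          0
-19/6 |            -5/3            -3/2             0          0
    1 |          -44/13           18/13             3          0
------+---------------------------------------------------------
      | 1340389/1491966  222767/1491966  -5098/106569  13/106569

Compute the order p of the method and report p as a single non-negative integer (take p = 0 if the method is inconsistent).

3

b = (1340389/1491966, 222767/1491966, -5098/106569, 13/106569)
c = (0, 7/3, -19/6, 1)
Ac = (0, 0, -7/2, -163/26)
Σ b_i: 1340389/1491966·1 + 222767/1491966·1 + (-5098/106569)·1 + 13/106569·1 = 1 ✓
b·c: 222767/1491966·7/3 + (-5098/106569)·(-19/6) + 13/106569·1 = 1/2 ✓
b·c²: 222767/1491966·49/9 + (-5098/106569)·361/36 + 13/106569·1 = 1/3 ✓
b·Ac: (-5098/106569)·(-7/2) + 13/106569·(-163/26) = 1/6 ✓
b·c³: 222767/1491966·343/27 + (-5098/106569)·(-6859/216) + 13/106569·1 = 13105387/3836484 ≠ 1/4 ⇒ order 3.
b·(c∘Ac): (-5098/106569)·133/12 + 13/106569·(-163/26) = -169753/319707 ≠ 1/8
b·Ac²: (-5098/106569)·(-49/6) + 13/106569·5869/156 = 168491/426276 ≠ 1/12
b·A²c: 13/106569·(-21/2) = -91/71046 ≠ 1/24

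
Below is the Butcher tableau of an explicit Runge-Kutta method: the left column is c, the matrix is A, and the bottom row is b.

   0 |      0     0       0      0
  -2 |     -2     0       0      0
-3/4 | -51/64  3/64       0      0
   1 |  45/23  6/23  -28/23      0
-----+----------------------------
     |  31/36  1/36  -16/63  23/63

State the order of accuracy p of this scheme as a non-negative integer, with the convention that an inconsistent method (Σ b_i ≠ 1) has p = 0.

4

b = (31/36, 1/36, -16/63, 23/63)
c = (0, -2, -3/4, 1)
Ac = (0, 0, -3/32, 9/23)
Σ b_i: 31/36·1 + 1/36·1 + (-16/63)·1 + 23/63·1 = 1 ✓
b·c: 1/36·(-2) + (-16/63)·(-3/4) + 23/63·1 = 1/2 ✓
b·c²: 1/36·4 + (-16/63)·9/16 + 23/63·1 = 1/3 ✓
b·Ac: (-16/63)·(-3/32) + 23/63·9/23 = 1/6 ✓
b·c³: 1/36·(-8) + (-16/63)·(-27/64) + 23/63·1 = 1/4 ✓
b·(c∘Ac): (-16/63)·9/128 + 23/63·9/23 = 1/8 ✓
b·Ac²: (-16/63)·3/16 + 23/63·33/92 = 1/12 ✓
b·A²c: 23/63·21/184 = 1/24 ✓; 4 stages ⇒ order 4.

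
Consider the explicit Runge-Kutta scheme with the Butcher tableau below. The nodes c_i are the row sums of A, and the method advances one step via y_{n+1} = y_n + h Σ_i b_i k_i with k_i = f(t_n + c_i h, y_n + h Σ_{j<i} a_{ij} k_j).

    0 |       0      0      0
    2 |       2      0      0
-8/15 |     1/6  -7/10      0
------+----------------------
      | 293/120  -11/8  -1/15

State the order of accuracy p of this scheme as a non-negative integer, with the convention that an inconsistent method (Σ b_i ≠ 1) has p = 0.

b = (293/120, -11/8, -1/15)
c = (0, 2, -8/15)
Ac = (0, 0, -7/5)
Σ b_i: 293/120·1 + (-11/8)·1 + (-1/15)·1 = 1 ✓
b·c: (-11/8)·2 + (-1/15)·(-8/15) = -2443/900 ≠ 1/2 ⇒ order 1.

1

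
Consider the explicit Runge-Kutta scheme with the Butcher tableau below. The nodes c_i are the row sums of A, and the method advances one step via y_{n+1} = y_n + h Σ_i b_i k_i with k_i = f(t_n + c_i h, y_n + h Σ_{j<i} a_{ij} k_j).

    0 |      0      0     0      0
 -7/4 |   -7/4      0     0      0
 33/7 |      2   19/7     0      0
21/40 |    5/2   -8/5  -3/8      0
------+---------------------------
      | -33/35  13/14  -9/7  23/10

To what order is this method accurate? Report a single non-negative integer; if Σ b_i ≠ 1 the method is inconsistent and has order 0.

1

b = (-33/35, 13/14, -9/7, 23/10)
c = (0, -7/4, 33/7, 21/40)
Ac = (0, 0, -19/4, 289/280)
Σ b_i: (-33/35)·1 + 13/14·1 + (-9/7)·1 + 23/10·1 = 1 ✓
b·c: 13/14·(-7/4) + (-9/7)·33/7 + 23/10·21/40 = -126983/19600 ≠ 1/2 ⇒ order 1.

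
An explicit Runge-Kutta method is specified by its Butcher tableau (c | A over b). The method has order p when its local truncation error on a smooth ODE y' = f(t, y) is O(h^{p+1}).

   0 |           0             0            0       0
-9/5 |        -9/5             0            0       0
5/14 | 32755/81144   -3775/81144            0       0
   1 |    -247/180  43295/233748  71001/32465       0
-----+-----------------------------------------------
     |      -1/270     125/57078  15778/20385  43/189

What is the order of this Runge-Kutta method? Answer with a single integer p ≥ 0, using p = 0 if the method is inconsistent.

b = (-1/270, 125/57078, 15778/20385, 43/189)
c = (0, -9/5, 5/14, 1)
Ac = (0, 0, 755/9016, 77/172)
Σ b_i: (-1/270)·1 + 125/57078·1 + 15778/20385·1 + 43/189·1 = 1 ✓
b·c: 125/57078·(-9/5) + 15778/20385·5/14 + 43/189·1 = 1/2 ✓
b·c²: 125/57078·81/25 + 15778/20385·25/196 + 43/189·1 = 1/3 ✓
b·Ac: 15778/20385·755/9016 + 43/189·77/172 = 1/6 ✓
b·c³: 125/57078·(-729/125) + 15778/20385·125/2744 + 43/189·1 = 1/4 ✓
b·(c∘Ac): 15778/20385·3775/126224 + 43/189·77/172 = 1/8 ✓
b·Ac²: 15778/20385·(-1359/9016) + 43/189·189/215 = 1/12 ✓
b·A²c: 43/189·63/344 = 1/24 ✓; 4 stages ⇒ order 4.

4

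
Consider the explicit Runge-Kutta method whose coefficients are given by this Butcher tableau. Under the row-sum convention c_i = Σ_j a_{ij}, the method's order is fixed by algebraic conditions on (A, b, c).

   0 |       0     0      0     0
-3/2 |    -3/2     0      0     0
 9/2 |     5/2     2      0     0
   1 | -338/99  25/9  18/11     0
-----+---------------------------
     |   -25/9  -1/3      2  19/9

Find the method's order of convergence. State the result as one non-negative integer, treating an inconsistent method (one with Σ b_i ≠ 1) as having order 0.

1

b = (-25/9, -1/3, 2, 19/9)
c = (0, -3/2, 9/2, 1)
Ac = (0, 0, -3, 211/66)
Σ b_i: (-25/9)·1 + (-1/3)·1 + 2·1 + 19/9·1 = 1 ✓
b·c: (-1/3)·(-3/2) + 2·9/2 + 19/9·1 = 209/18 ≠ 1/2 ⇒ order 1.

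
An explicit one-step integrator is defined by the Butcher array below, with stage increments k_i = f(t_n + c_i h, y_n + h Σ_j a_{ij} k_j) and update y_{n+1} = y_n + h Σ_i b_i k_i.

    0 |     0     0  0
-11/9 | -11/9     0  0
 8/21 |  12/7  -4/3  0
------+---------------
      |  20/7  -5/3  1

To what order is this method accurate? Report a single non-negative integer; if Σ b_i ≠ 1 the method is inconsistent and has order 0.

0

b = (20/7, -5/3, 1)
c = (0, -11/9, 8/21)
Ac = (0, 0, 44/27)
Σ b_i: 20/7·1 + (-5/3)·1 + 1·1 = 46/21 ≠ 1 ⇒ order 0.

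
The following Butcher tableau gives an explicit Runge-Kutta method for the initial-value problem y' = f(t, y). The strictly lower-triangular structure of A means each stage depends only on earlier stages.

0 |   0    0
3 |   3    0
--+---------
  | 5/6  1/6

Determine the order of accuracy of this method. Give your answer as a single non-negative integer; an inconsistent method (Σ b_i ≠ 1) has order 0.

2

b = (5/6, 1/6)
c = (0, 3)
Σ b_i: 5/6·1 + 1/6·1 = 1 ✓
b·c: 1/6·3 = 1/2 ✓; 2 stages ⇒ order 2.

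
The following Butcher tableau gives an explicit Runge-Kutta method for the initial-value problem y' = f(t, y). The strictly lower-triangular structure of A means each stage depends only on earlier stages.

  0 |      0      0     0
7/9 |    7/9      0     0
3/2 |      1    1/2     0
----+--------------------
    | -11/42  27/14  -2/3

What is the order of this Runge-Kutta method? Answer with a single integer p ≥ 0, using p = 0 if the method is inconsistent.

b = (-11/42, 27/14, -2/3)
c = (0, 7/9, 3/2)
Ac = (0, 0, 7/18)
Σ b_i: (-11/42)·1 + 27/14·1 + (-2/3)·1 = 1 ✓
b·c: 27/14·7/9 + (-2/3)·3/2 = 1/2 ✓
b·c²: 27/14·49/81 + (-2/3)·9/4 = -1/3 ≠ 1/3 ⇒ order 2.
b·Ac: (-2/3)·7/18 = -7/27 ≠ 1/6

2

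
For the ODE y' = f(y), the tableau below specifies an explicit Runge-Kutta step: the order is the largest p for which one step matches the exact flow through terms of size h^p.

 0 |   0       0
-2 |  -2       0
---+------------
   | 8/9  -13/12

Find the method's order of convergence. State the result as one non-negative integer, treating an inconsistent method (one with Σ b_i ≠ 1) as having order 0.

b = (8/9, -13/12)
c = (0, -2)
Σ b_i: 8/9·1 + (-13/12)·1 = -7/36 ≠ 1 ⇒ order 0.

0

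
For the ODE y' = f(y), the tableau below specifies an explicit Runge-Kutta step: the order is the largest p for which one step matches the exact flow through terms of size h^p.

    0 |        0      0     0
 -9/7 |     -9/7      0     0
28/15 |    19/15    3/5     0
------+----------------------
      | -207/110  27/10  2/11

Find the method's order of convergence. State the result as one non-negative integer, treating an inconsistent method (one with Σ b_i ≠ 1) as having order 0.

b = (-207/110, 27/10, 2/11)
c = (0, -9/7, 28/15)
Ac = (0, 0, -27/35)
Σ b_i: (-207/110)·1 + 27/10·1 + 2/11·1 = 1 ✓
b·c: 27/10·(-9/7) + 2/11·28/15 = -1447/462 ≠ 1/2 ⇒ order 1.

1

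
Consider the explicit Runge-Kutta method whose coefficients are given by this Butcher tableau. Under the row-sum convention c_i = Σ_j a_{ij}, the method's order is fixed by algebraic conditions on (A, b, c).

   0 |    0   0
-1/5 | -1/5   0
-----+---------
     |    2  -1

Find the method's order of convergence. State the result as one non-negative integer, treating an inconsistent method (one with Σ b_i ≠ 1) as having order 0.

1

b = (2, -1)
c = (0, -1/5)
Σ b_i: 2·1 + (-1)·1 = 1 ✓
b·c: (-1)·(-1/5) = 1/5 ≠ 1/2 ⇒ order 1.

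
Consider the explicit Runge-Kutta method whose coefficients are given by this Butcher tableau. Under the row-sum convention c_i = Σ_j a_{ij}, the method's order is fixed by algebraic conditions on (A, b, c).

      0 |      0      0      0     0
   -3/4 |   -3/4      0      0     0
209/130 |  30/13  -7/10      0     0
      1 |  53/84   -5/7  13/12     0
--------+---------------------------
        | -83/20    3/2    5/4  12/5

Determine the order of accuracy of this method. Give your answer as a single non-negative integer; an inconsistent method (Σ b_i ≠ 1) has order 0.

b = (-83/20, 3/2, 5/4, 12/5)
c = (0, -3/4, 209/130, 1)
Ac = (0, 0, 21/40, 1913/840)
Σ b_i: (-83/20)·1 + 3/2·1 + 5/4·1 + 12/5·1 = 1 ✓
b·c: 3/2·(-3/4) + 5/4·209/130 + 12/5·1 = 427/130 ≠ 1/2 ⇒ order 1.

1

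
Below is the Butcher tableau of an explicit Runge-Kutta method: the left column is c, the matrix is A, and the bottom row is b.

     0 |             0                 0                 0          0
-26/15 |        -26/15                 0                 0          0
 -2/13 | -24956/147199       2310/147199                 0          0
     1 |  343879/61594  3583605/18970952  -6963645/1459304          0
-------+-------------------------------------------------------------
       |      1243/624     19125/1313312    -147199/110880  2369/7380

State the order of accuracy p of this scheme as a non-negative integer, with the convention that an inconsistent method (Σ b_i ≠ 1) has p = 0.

b = (1243/624, 19125/1313312, -147199/110880, 2369/7380)
c = (0, -26/15, -2/13, 1)
Ac = (0, 0, -308/11323, 1927/4738)
Σ b_i: 1243/624·1 + 19125/1313312·1 + (-147199/110880)·1 + 2369/7380·1 = 1 ✓
b·c: 19125/1313312·(-26/15) + (-147199/110880)·(-2/13) + 2369/7380·1 = 1/2 ✓
b·c²: 19125/1313312·676/225 + (-147199/110880)·4/169 + 2369/7380·1 = 1/3 ✓
b·Ac: (-147199/110880)·(-308/11323) + 2369/7380·1927/4738 = 1/6 ✓
b·c³: 19125/1313312·(-17576/3375) + (-147199/110880)·(-8/2197) + 2369/7380·1 = 1/4 ✓
b·(c∘Ac): (-147199/110880)·616/147199 + 2369/7380·1927/4738 = 1/8 ✓
b·Ac²: (-147199/110880)·616/13065 + 2369/7380·16154/35535 = 1/12 ✓
b·A²c: 2369/7380·615/4738 = 1/24 ✓; 4 stages ⇒ order 4.

4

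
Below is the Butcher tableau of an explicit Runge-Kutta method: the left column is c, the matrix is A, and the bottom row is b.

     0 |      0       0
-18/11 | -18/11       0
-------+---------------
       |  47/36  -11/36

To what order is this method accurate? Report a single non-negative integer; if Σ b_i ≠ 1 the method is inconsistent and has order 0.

2

b = (47/36, -11/36)
c = (0, -18/11)
Σ b_i: 47/36·1 + (-11/36)·1 = 1 ✓
b·c: (-11/36)·(-18/11) = 1/2 ✓; 2 stages ⇒ order 2.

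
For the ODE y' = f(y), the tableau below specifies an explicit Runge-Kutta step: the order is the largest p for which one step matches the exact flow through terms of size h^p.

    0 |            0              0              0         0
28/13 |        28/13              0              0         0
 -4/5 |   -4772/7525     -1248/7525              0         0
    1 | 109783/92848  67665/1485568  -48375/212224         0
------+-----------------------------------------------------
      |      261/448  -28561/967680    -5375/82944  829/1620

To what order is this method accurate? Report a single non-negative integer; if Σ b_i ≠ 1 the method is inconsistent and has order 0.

b = (261/448, -28561/967680, -5375/82944, 829/1620)
c = (0, 28/13, -4/5, 1)
Ac = (0, 0, -384/1075, 465/1658)
Σ b_i: 261/448·1 + (-28561/967680)·1 + (-5375/82944)·1 + 829/1620·1 = 1 ✓
b·c: (-28561/967680)·28/13 + (-5375/82944)·(-4/5) + 829/1620·1 = 1/2 ✓
b·c²: (-28561/967680)·784/169 + (-5375/82944)·16/25 + 829/1620·1 = 1/3 ✓
b·Ac: (-5375/82944)·(-384/1075) + 829/1620·465/1658 = 1/6 ✓
b·c³: (-28561/967680)·21952/2197 + (-5375/82944)·(-64/125) + 829/1620·1 = 1/4 ✓
b·(c∘Ac): (-5375/82944)·1536/5375 + 829/1620·465/1658 = 1/8 ✓
b·Ac²: (-5375/82944)·(-10752/13975) + 829/1620·705/10777 = 1/12 ✓
b·A²c: 829/1620·135/1658 = 1/24 ✓; 4 stages ⇒ order 4.

4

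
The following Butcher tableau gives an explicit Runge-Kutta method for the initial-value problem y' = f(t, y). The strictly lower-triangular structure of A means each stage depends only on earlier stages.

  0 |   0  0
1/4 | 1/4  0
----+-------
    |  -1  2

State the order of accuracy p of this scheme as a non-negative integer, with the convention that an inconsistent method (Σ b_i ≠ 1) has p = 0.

2

b = (-1, 2)
c = (0, 1/4)
Σ b_i: (-1)·1 + 2·1 = 1 ✓
b·c: 2·1/4 = 1/2 ✓; 2 stages ⇒ order 2.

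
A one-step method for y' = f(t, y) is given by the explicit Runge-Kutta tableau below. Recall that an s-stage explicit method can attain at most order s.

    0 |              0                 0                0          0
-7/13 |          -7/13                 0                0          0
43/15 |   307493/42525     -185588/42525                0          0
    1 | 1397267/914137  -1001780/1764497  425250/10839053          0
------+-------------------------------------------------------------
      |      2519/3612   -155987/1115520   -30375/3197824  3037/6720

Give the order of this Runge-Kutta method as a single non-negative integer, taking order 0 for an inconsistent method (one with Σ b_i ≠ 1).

b = (2519/3612, -155987/1115520, -30375/3197824, 3037/6720)
c = (0, -7/13, 43/15, 1)
Ac = (0, 0, 14276/6075, 1270/3037)
Σ b_i: 2519/3612·1 + (-155987/1115520)·1 + (-30375/3197824)·1 + 3037/6720·1 = 1 ✓
b·c: (-155987/1115520)·(-7/13) + (-30375/3197824)·43/15 + 3037/6720·1 = 1/2 ✓
b·c²: (-155987/1115520)·49/169 + (-30375/3197824)·1849/225 + 3037/6720·1 = 1/3 ✓
b·Ac: (-30375/3197824)·14276/6075 + 3037/6720·1270/3037 = 1/6 ✓
b·c³: (-155987/1115520)·(-343/2197) + (-30375/3197824)·79507/3375 + 3037/6720·1 = 1/4 ✓
b·(c∘Ac): (-30375/3197824)·613868/91125 + 3037/6720·1270/3037 = 1/8 ✓
b·Ac²: (-30375/3197824)·(-99932/78975) + 3037/6720·6230/39481 = 1/12 ✓
b·A²c: 3037/6720·280/3037 = 1/24 ✓; 4 stages ⇒ order 4.

4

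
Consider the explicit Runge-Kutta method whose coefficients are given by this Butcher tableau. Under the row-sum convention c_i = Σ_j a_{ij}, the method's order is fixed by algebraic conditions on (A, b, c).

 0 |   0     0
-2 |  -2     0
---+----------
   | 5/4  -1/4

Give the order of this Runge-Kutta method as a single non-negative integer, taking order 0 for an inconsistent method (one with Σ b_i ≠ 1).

2

b = (5/4, -1/4)
c = (0, -2)
Σ b_i: 5/4·1 + (-1/4)·1 = 1 ✓
b·c: (-1/4)·(-2) = 1/2 ✓; 2 stages ⇒ order 2.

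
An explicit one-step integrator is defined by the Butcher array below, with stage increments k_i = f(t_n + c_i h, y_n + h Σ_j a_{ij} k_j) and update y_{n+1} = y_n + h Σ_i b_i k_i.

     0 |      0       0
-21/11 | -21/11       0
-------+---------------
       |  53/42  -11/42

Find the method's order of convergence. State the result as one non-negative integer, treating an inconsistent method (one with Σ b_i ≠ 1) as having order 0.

b = (53/42, -11/42)
c = (0, -21/11)
Σ b_i: 53/42·1 + (-11/42)·1 = 1 ✓
b·c: (-11/42)·(-21/11) = 1/2 ✓; 2 stages ⇒ order 2.

2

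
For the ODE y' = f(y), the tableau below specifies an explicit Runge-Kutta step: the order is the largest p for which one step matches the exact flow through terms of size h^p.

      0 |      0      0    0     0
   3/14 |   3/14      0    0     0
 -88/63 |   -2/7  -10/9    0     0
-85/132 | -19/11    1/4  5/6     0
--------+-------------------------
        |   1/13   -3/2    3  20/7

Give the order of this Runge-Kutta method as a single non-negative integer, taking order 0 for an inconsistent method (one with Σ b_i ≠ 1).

b = (1/13, -3/2, 3, 20/7)
c = (0, 3/14, -88/63, -85/132)
Ac = (0, 0, -5/21, -1679/1512)
Σ b_i: 1/13·1 + (-3/2)·1 + 3·1 + 20/7·1 = 807/182 ≠ 1 ⇒ order 0.

0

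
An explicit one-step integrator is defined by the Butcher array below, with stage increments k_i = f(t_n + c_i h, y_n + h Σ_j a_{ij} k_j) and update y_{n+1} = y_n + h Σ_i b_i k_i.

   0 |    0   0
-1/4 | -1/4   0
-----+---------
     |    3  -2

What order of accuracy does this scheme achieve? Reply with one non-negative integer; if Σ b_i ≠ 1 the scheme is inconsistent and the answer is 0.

2

b = (3, -2)
c = (0, -1/4)
Σ b_i: 3·1 + (-2)·1 = 1 ✓
b·c: (-2)·(-1/4) = 1/2 ✓; 2 stages ⇒ order 2.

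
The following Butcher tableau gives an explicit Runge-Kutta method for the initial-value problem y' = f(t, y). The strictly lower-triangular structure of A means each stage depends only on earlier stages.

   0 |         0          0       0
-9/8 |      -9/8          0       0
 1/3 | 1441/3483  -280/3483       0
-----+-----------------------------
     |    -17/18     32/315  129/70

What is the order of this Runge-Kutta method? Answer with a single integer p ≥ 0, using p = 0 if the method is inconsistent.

b = (-17/18, 32/315, 129/70)
c = (0, -9/8, 1/3)
Ac = (0, 0, 35/387)
Σ b_i: (-17/18)·1 + 32/315·1 + 129/70·1 = 1 ✓
b·c: 32/315·(-9/8) + 129/70·1/3 = 1/2 ✓
b·c²: 32/315·81/64 + 129/70·1/9 = 1/3 ✓
b·Ac: 129/70·35/387 = 1/6 ✓; 3 stages ⇒ order 3.

3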